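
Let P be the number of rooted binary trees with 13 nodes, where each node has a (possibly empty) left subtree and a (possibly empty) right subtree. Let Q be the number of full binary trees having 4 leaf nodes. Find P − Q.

742895

Binary trees (left/right distinguished) on n nodes are counted by C_n; here n = 13. So P = C_13 = 742900.
Full binary trees with 4 leaves have 4−1 = 3 internal nodes, so there are C_3 of them. So Q = C_3 = 5.
P − Q = 742900 − 5 = 742895.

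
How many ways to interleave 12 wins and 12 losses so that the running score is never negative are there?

208012

Reading a vote for the leader as '(' and for the other as ')' turns such a sequence into a balanced string of 12 pairs, so the count is C_12.
C_12 = 208012.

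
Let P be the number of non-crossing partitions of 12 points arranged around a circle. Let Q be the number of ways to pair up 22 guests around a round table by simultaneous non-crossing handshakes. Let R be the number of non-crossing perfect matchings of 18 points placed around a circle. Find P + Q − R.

261936

The non-crossing partitions of [12] form a lattice of size C_12. So P = C_12 = 208012.
With 22 = 2·11 people, non-crossing handshake pairings are non-crossing perfect matchings on a circle, counted by C_11. So Q = C_11 = 58786.
Non-crossing perfect matchings of 2n points on a circle are counted by C_n; with 18 points, n = 9. So R = C_9 = 4862.
P + Q − R = 208012 + 58786 − 4862 = 261936.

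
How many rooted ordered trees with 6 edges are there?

132

A rooted plane tree with 6 edges has 7 nodes, and the count is C_6.
C_6 = 132.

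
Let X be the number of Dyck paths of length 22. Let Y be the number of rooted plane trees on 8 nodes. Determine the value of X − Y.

58357

Dyck paths of semilength n (length 2n) are counted by C_n; here n = 11. So X = C_11 = 58786.
Rooted ordered (plane) trees on m nodes have m−1 edges and are counted by C_{m−1}; m = 8 gives C_7. So Y = C_7 = 429.
X − Y = 58786 − 429 = 58357.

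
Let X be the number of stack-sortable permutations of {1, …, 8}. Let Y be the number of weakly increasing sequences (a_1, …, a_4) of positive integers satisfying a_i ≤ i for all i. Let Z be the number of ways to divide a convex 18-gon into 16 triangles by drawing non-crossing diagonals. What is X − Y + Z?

35359086

Stack-sortable permutations are exactly the 231-avoiding ones, counted by C_n; here n = 8. So X = C_8 = 1430.
Weakly increasing sequences with a_i ≤ i biject with Dyck paths of semilength 4, so there are C_4. So Y = C_4 = 14.
Triangulations of a convex m-gon are counted by C_{m−2}; with m = 18 this is C_16. So Z = C_16 = 35357670.
X − Y + Z = 1430 − 14 + 35357670 = 35359086.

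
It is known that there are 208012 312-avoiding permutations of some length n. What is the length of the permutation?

12

Permutations of [n] avoiding a fixed length-3 pattern are counted by C_n. Since C_12 = 208012, the index is 12.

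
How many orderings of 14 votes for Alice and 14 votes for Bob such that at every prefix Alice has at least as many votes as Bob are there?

Ballot sequences with n votes each where one side never trails are Dyck words, counted by C_n; here n = 14.
C_14 = 2674440.

2674440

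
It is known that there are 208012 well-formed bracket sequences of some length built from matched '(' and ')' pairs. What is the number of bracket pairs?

Balanced strings of n bracket-pairs are counted by C_n, and C_12 = 208012.

12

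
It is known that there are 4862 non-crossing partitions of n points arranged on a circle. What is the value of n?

Non-crossing partitions of [n] are counted by C_n. Since C_9 = 4862, the index is 9.

9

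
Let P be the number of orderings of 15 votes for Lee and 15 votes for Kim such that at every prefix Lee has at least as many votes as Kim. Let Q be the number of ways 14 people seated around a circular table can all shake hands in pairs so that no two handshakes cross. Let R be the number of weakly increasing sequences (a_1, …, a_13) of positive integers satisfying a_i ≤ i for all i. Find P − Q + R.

Reading a vote for the leader as '(' and for the other as ')' turns such a sequence into a balanced string of 15 pairs, so the count is C_15. So P = C_15 = 9694845.
With 14 = 2·7 people, non-crossing handshake pairings are non-crossing perfect matchings on a circle, counted by C_7. So Q = C_7 = 429.
Weakly increasing sequences with a_i ≤ i biject with Dyck paths of semilength 13, so there are C_13. So R = C_13 = 742900.
P − Q + R = 9694845 − 429 + 742900 = 10437316.

10437316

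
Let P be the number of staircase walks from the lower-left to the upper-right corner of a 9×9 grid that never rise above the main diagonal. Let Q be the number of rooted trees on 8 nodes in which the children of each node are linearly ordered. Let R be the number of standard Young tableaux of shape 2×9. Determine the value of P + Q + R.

10153

Sub-diagonal monotone paths from (0,0) to (9,9) biject with Dyck paths of semilength 9, giving C_9. So P = C_9 = 4862.
Rooted ordered (plane) trees on m nodes have m−1 edges and are counted by C_{m−1}; m = 8 gives C_7. So Q = C_7 = 429.
By the hook-length formula (or a Dyck-path bijection), SYT of shape 2×9 number C_9. So R = C_9 = 4862.
P + Q + R = 4862 + 429 + 4862 = 10153.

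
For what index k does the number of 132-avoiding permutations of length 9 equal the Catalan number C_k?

9

For any fixed pattern of length 3, the pattern-avoiding permutations of [9] number C_9.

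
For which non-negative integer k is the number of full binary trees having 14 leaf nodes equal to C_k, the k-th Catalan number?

13

A full binary tree with L leaves has L−1 internal nodes and is counted by C_{L−1}; L = 14 gives C_13.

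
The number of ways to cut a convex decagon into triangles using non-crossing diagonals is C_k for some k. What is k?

8

Triangulations of a convex m-gon are counted by C_{m−2}; with m = 10 this is C_8.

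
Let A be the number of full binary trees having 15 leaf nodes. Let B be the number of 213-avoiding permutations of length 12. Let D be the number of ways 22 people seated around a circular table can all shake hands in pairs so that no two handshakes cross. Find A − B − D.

2407642

Full binary trees with 15 leaves have 15−1 = 14 internal nodes, so there are C_14 of them. So A = C_14 = 2674440.
For any fixed pattern of length 3, the pattern-avoiding permutations of [12] number C_12. So B = C_12 = 208012.
With 22 = 2·11 people, non-crossing handshake pairings are non-crossing perfect matchings on a circle, counted by C_11. So D = C_11 = 58786.
A − B − D = 2674440 − 208012 − 58786 = 2407642.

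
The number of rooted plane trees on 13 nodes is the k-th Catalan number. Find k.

12

Rooted ordered (plane) trees on m nodes have m−1 edges and are counted by C_{m−1}; m = 13 gives C_12.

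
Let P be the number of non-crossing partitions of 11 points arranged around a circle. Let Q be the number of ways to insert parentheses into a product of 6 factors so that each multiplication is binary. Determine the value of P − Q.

Non-crossing partitions of an n-element set are counted by C_n; here n = 11. So P = C_11 = 58786.
Parenthesizations of m factors correspond to full binary trees with m leaves, counted by C_{m−1}; m = 6 gives C_5. So Q = C_5 = 42.
P − Q = 58786 − 42 = 58744.

58744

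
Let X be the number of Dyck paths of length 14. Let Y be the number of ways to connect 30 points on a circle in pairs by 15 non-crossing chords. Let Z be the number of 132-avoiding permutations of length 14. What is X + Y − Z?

A Dyck path with 7 up-steps and 7 down-steps has semilength 7, so there are C_7 of them. So X = C_7 = 429.
Non-crossing perfect matchings of 2n points on a circle are counted by C_n; with 30 points, n = 15. So Y = C_15 = 9694845.
For any fixed pattern of length 3, the pattern-avoiding permutations of [14] number C_14. So Z = C_14 = 2674440.
X + Y − Z = 429 + 9694845 − 2674440 = 7020834.

7020834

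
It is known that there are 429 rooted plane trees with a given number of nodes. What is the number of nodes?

8

Rooted ordered trees on m nodes are counted by C_{m−1}. The Catalan number equal to 429 is C_7.
So the index is 7, and the number of nodes is 7 + 1 = 8.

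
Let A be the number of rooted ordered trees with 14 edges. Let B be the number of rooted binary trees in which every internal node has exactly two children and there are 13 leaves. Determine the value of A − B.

2466428

A rooted plane tree with 14 edges has 15 nodes, and the count is C_14. So A = C_14 = 2674440.
Full binary trees with 13 leaves have 13−1 = 12 internal nodes, so there are C_12 of them. So B = C_12 = 208012.
A − B = 2674440 − 208012 = 2466428.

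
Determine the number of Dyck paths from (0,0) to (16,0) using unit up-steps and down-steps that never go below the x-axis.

1430

Dyck paths of semilength n (length 2n) are counted by C_n; here n = 8.
C_8 = C(16,8)/9 = 12870/9 = 1430.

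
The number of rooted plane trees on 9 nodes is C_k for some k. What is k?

8

Rooted ordered (plane) trees on m nodes have m−1 edges and are counted by C_{m−1}; m = 9 gives C_8.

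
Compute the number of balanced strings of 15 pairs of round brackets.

9694845

Balanced strings of n pairs of brackets are counted by C_n; here n = 15.
C_15 = C_14 · 2(2·14+1)/(14+2) = 2674440 · 58/16 = 9694845.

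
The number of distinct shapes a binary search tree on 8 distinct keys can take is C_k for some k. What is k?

8

Binary trees (left/right distinguished) on n nodes are counted by C_n; here n = 8.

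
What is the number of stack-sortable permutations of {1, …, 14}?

By Knuth's characterisation, the stack-sortable permutations of length 14 are the 231-avoiders, numbering C_14.
C_14 = C_13 · 2(2·13+1)/(13+2) = 742900 · 54/15 = 2674440.

2674440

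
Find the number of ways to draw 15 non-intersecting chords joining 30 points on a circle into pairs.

Pairing 30 circle points by 15 non-crossing chords gives C_15 matchings.
C_15 = C_14 · 2(2·14+1)/(14+2) = 2674440 · 58/16 = 9694845.

9694845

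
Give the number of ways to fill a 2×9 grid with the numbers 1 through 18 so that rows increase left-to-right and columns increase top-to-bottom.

Standard Young tableaux of shape 2×n are counted by C_n; here n = 9.
C_9 = C(18,9)/10 = 48620/10 = 4862.

4862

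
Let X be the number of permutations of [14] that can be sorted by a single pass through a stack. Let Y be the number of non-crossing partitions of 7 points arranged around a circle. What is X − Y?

By Knuth's characterisation, the stack-sortable permutations of length 14 are the 231-avoiders, numbering C_14. So X = C_14 = 2674440.
Non-crossing partitions of an n-element set are counted by C_n; here n = 7. So Y = C_7 = 429.
X − Y = 2674440 − 429 = 2674011.

2674011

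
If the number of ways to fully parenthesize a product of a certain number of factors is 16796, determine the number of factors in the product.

11

Parenthesizations of m factors are counted by C_{m−1}. Since C_10 = 16796, the index is 10.
So the index is 10, and the number of factors is 10 + 1 = 11.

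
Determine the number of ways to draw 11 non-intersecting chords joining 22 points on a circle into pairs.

58786

Non-crossing perfect matchings of 2n points on a circle are counted by C_n; with 22 points, n = 11.
C_11 = C(22,11)/12 = 705432/12 = 58786.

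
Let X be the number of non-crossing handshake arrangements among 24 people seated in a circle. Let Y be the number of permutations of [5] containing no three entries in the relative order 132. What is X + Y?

208054

With 24 = 2·12 people, non-crossing handshake pairings are non-crossing perfect matchings on a circle, counted by C_12. So X = C_12 = 208012.
Permutations of [n] avoiding any single length-3 pattern are counted by C_n; here n = 5. So Y = C_5 = 42.
X + Y = 208012 + 42 = 208054.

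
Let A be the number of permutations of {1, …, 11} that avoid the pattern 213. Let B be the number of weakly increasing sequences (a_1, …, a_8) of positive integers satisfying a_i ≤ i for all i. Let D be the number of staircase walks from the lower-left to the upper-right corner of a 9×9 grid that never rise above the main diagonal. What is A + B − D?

55354

For any fixed pattern of length 3, the pattern-avoiding permutations of [11] number C_11. So A = C_11 = 58786.
Weakly increasing sequences with a_i ≤ i biject with Dyck paths of semilength 8, so there are C_8. So B = C_8 = 1430.
Sub-diagonal monotone paths from (0,0) to (9,9) biject with Dyck paths of semilength 9, giving C_9. So D = C_9 = 4862.
A + B − D = 58786 + 1430 − 4862 = 55354.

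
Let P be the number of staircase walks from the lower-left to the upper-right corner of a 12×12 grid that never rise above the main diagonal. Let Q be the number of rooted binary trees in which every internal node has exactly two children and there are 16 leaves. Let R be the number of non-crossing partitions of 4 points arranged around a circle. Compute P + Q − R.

9902843

Sub-diagonal monotone paths from (0,0) to (12,12) biject with Dyck paths of semilength 12, giving C_12. So P = C_12 = 208012.
Full binary trees with 16 leaves have 16−1 = 15 internal nodes, so there are C_15 of them. So Q = C_15 = 9694845.
The non-crossing partitions of [4] form a lattice of size C_4. So R = C_4 = 14.
P + Q − R = 208012 + 9694845 − 14 = 9902843.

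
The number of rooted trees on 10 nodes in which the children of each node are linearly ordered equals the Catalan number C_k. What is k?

Rooted ordered (plane) trees on m nodes have m−1 edges and are counted by C_{m−1}; m = 10 gives C_9.

9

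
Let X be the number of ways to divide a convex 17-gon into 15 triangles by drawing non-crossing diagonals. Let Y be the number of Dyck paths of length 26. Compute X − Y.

8951945

A convex 17-gon is triangulated into 15 triangles, and the number of such triangulations is the Catalan number C_{17−2} = C_15. So X = C_15 = 9694845.
Dyck paths of semilength n (length 2n) are counted by C_n; here n = 13. So Y = C_13 = 742900.
X − Y = 9694845 − 742900 = 8951945.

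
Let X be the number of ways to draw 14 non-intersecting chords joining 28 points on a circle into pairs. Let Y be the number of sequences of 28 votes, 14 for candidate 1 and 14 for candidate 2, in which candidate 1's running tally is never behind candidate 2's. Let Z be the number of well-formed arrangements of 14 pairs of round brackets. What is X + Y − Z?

Non-crossing perfect matchings of 2n points on a circle are counted by C_n; with 28 points, n = 14. So X = C_14 = 2674440.
Ballot sequences with n votes each where one side never trails are Dyck words, counted by C_n; here n = 14. So Y = C_14 = 2674440.
With 14 pairs the number of balanced bracket strings is the Catalan number C_14. So Z = C_14 = 2674440.
X + Y − Z = 2674440 + 2674440 − 2674440 = 2674440.

2674440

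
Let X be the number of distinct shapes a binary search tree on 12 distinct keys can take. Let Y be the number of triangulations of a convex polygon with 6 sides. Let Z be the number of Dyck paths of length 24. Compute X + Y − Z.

Rooted binary trees with 12 nodes (each child slot possibly empty) number C_12. So X = C_12 = 208012.
A convex 6-gon is triangulated into 4 triangles, and the number of such triangulations is the Catalan number C_{6−2} = C_4. So Y = C_4 = 14.
A Dyck path with 12 up-steps and 12 down-steps has semilength 12, so there are C_12 of them. So Z = C_12 = 208012.
X + Y − Z = 208012 + 14 − 208012 = 14.

14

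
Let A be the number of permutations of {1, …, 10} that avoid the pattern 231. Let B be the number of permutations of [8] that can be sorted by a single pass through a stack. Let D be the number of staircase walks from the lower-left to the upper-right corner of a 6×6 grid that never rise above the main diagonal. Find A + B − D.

Permutations of [n] avoiding any single length-3 pattern are counted by C_n; here n = 10. So A = C_10 = 16796.
By Knuth's characterisation, the stack-sortable permutations of length 8 are the 231-avoiders, numbering C_8. So B = C_8 = 1430.
Monotone paths in an n×n grid that stay weakly below the diagonal are counted by C_n; here n = 6. So D = C_6 = 132.
A + B − D = 16796 + 1430 − 132 = 18094.

18094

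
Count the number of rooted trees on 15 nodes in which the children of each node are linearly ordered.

Rooted ordered (plane) trees on m nodes have m−1 edges and are counted by C_{m−1}; m = 15 gives C_14.
C_14 = C(28,14)/15 = 40116600/15 = 2674440.

2674440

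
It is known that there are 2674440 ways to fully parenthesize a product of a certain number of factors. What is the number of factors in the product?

Parenthesizations of m factors are counted by C_{m−1}. Since C_14 = 2674440, the index is 14.
So the index is 14, and the number of factors is 14 + 1 = 15.

15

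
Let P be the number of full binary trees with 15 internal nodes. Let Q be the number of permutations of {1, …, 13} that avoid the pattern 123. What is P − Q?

8951945

Full binary trees with n internal nodes are counted by C_n; here n = 15. So P = C_15 = 9694845.
For any fixed pattern of length 3, the pattern-avoiding permutations of [13] number C_13. So Q = C_13 = 742900.
P − Q = 9694845 − 742900 = 8951945.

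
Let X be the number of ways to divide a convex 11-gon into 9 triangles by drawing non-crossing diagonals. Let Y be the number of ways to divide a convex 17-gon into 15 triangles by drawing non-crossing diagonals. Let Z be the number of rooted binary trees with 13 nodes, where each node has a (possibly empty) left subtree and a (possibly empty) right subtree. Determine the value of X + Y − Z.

8956807

The number of triangulations of an 11-gon is the Catalan number C_9 (index = sides − 2). So X = C_9 = 4862.
A convex 17-gon is triangulated into 15 triangles, and the number of such triangulations is the Catalan number C_{17−2} = C_15. So Y = C_15 = 9694845.
There are C_n binary search tree shapes on n keys; with n = 13 that is C_13. So Z = C_13 = 742900.
X + Y − Z = 4862 + 9694845 − 742900 = 8956807.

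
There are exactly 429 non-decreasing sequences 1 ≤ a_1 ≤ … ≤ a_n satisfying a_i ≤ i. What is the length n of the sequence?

Such sub-staircase sequences of length n are counted by C_n, and C_7 = 429.

7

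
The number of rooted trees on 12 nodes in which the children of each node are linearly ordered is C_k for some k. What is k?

A rooted plane tree on 12 nodes has 11 edges, and such trees are counted by C_11.

11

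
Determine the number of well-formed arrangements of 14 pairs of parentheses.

With 14 pairs the number of balanced bracket strings is the Catalan number C_14.
C_14 = C(28,14)/15 = 40116600/15 = 2674440.

2674440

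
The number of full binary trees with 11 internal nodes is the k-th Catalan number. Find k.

11

The number of full binary trees on 11 internal nodes is the Catalan number C_11.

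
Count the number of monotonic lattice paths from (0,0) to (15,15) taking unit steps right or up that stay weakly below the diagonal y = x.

Sub-diagonal monotone paths from (0,0) to (15,15) biject with Dyck paths of semilength 15, giving C_15.
C_15 = C(30,15)/16 = 155117520/16 = 9694845.

9694845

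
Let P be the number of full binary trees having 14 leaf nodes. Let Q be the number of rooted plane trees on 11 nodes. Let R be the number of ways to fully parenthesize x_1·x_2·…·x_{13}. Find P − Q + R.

A full binary tree with L leaves has L−1 internal nodes and is counted by C_{L−1}; L = 14 gives C_13. So P = C_13 = 742900.
Rooted ordered (plane) trees on m nodes have m−1 edges and are counted by C_{m−1}; m = 11 gives C_10. So Q = C_10 = 16796.
Bracketing 13 factors into binary products is counted by C_{13−1} = C_12. So R = C_12 = 208012.
P − Q + R = 742900 − 16796 + 208012 = 934116.

934116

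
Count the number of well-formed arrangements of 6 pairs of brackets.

Balanced strings of n pairs of brackets are counted by C_n; here n = 6.
C_6 = C(12,6)/7 = 924/7 = 132.

132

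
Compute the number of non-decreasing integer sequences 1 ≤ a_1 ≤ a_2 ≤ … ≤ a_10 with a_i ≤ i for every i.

Such sub-staircase sequences of length n are counted by C_n; here n = 10.
C_10 = C_9 · 2(2·9+1)/(9+2) = 4862 · 38/11 = 16796.

16796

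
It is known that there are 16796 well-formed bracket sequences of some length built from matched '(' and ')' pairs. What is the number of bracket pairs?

10

Balanced strings of n bracket-pairs are counted by C_n, and C_10 = 16796.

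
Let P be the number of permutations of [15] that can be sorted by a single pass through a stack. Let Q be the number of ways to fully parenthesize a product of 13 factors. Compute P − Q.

By Knuth's characterisation, the stack-sortable permutations of length 15 are the 231-avoiders, numbering C_15. So P = C_15 = 9694845.
Parenthesizations of m factors correspond to full binary trees with m leaves, counted by C_{m−1}; m = 13 gives C_12. So Q = C_12 = 208012.
P − Q = 9694845 − 208012 = 9486833.

9486833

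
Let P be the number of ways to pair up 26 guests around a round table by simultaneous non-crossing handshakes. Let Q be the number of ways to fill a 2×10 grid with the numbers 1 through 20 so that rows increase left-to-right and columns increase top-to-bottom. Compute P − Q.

With 26 = 2·13 people, non-crossing handshake pairings are non-crossing perfect matchings on a circle, counted by C_13. So P = C_13 = 742900.
Standard Young tableaux of shape 2×n are counted by C_n; here n = 10. So Q = C_10 = 16796.
P − Q = 742900 − 16796 = 726104.

726104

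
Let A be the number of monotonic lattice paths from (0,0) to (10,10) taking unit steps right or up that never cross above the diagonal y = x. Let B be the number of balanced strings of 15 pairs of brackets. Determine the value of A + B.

Monotone paths in an n×n grid that stay weakly below the diagonal are counted by C_n; here n = 10. So A = C_10 = 16796.
With 15 pairs the number of balanced bracket strings is the Catalan number C_15. So B = C_15 = 9694845.
A + B = 16796 + 9694845 = 9711641.

9711641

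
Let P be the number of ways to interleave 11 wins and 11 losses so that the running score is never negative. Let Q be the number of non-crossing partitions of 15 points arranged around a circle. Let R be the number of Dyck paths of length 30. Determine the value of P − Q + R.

58786

Ballot sequences with n votes each where one side never trails are Dyck words, counted by C_n; here n = 11. So P = C_11 = 58786.
The non-crossing partitions of [15] form a lattice of size C_15. So Q = C_15 = 9694845.
A Dyck path with 15 up-steps and 15 down-steps has semilength 15, so there are C_15 of them. So R = C_15 = 9694845.
P − Q + R = 58786 − 9694845 + 9694845 = 58786.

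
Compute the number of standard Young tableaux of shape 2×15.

9694845

By the hook-length formula (or a Dyck-path bijection), SYT of shape 2×15 number C_15.
C_15 = 9694845.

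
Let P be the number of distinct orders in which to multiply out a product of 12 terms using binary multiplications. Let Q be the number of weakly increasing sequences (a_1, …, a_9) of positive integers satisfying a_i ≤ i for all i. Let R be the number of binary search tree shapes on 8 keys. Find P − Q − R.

52494

Ways to associate a product of 12 factors correspond to binary trees on 12 leaves, so the count is C_11. So P = C_11 = 58786.
Weakly increasing sequences with a_i ≤ i biject with Dyck paths of semilength 9, so there are C_9. So Q = C_9 = 4862.
There are C_n binary search tree shapes on n keys; with n = 8 that is C_8. So R = C_8 = 1430.
P − Q − R = 58786 − 4862 − 1430 = 52494.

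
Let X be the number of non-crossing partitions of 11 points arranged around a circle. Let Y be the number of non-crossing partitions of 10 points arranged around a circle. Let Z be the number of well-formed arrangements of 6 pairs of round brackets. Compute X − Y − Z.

Non-crossing partitions of an n-element set are counted by C_n; here n = 11. So X = C_11 = 58786.
The non-crossing partitions of [10] form a lattice of size C_10. So Y = C_10 = 16796.
A balanced arrangement of 6 bracket pairs is a Dyck word of semilength 6, so the count is C_6. So Z = C_6 = 132.
X − Y − Z = 58786 − 16796 − 132 = 41858.

41858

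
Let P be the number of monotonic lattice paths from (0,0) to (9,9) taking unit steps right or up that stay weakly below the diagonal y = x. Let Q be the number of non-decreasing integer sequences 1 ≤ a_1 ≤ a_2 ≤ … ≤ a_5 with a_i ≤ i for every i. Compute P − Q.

4820

Sub-diagonal monotone paths from (0,0) to (9,9) biject with Dyck paths of semilength 9, giving C_9. So P = C_9 = 4862.
Weakly increasing sequences with a_i ≤ i biject with Dyck paths of semilength 5, so there are C_5. So Q = C_5 = 42.
P − Q = 4862 − 42 = 4820.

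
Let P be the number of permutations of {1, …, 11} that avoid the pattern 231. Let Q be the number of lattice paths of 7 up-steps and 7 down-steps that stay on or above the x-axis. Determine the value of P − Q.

58357

For any fixed pattern of length 3, the pattern-avoiding permutations of [11] number C_11. So P = C_11 = 58786.
Dyck paths of semilength n (length 2n) are counted by C_n; here n = 7. So Q = C_7 = 429.
P − Q = 58786 − 429 = 58357.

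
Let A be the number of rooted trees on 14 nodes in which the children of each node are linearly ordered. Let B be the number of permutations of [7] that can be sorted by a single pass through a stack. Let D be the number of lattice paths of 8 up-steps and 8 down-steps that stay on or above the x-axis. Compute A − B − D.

Rooted ordered (plane) trees on m nodes have m−1 edges and are counted by C_{m−1}; m = 14 gives C_13. So A = C_13 = 742900.
By Knuth's characterisation, the stack-sortable permutations of length 7 are the 231-avoiders, numbering C_7. So B = C_7 = 429.
A Dyck path with 8 up-steps and 8 down-steps has semilength 8, so there are C_8 of them. So D = C_8 = 1430.
A − B − D = 742900 − 429 − 1430 = 741041.

741041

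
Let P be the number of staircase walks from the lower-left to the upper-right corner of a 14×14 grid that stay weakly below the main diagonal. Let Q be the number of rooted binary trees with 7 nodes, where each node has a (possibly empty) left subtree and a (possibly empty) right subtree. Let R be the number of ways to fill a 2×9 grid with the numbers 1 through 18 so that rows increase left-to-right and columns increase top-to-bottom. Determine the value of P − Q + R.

2678873

Monotone paths in an n×n grid that stay weakly below the diagonal are counted by C_n; here n = 14. So P = C_14 = 2674440.
Rooted binary trees with 7 nodes (each child slot possibly empty) number C_7. So Q = C_7 = 429.
By the hook-length formula (or a Dyck-path bijection), SYT of shape 2×9 number C_9. So R = C_9 = 4862.
P − Q + R = 2674440 − 429 + 4862 = 2678873.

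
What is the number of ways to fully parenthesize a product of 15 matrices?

2674440

Parenthesizations of m factors correspond to full binary trees with m leaves, counted by C_{m−1}; m = 15 gives C_14.
C_14 = 2674440.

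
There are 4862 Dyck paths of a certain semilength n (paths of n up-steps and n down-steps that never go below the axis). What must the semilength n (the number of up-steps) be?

9

Dyck paths of semilength n are counted by C_n. The Catalan number equal to 4862 is C_9.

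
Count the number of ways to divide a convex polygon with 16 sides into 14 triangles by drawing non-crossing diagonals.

2674440

A convex 16-gon is triangulated into 14 triangles, and the number of such triangulations is the Catalan number C_{16−2} = C_14.
C_14 = 2674440.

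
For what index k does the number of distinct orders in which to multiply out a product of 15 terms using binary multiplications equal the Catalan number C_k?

14

Bracketing 15 factors into binary products is counted by C_{15−1} = C_14.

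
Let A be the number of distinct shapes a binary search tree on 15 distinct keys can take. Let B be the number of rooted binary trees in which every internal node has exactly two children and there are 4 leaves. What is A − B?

There are C_n binary search tree shapes on n keys; with n = 15 that is C_15. So A = C_15 = 9694845.
A full binary tree with L leaves has L−1 internal nodes and is counted by C_{L−1}; L = 4 gives C_3. So B = C_3 = 5.
A − B = 9694845 − 5 = 9694840.

9694840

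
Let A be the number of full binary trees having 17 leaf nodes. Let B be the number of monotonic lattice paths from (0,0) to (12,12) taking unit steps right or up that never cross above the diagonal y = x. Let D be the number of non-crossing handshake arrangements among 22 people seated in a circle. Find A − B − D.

35090872

Full binary trees with 17 leaves have 17−1 = 16 internal nodes, so there are C_16 of them. So A = C_16 = 35357670.
Sub-diagonal monotone paths from (0,0) to (12,12) biject with Dyck paths of semilength 12, giving C_12. So B = C_12 = 208012.
With 22 = 2·11 people, non-crossing handshake pairings are non-crossing perfect matchings on a circle, counted by C_11. So D = C_11 = 58786.
A − B − D = 35357670 − 208012 − 58786 = 35090872.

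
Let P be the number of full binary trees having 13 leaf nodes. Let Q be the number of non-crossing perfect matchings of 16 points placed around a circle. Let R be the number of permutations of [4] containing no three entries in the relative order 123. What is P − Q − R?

206568

Full binary trees with 13 leaves have 13−1 = 12 internal nodes, so there are C_12 of them. So P = C_12 = 208012.
Non-crossing perfect matchings of 2n points on a circle are counted by C_n; with 16 points, n = 8. So Q = C_8 = 1430.
Permutations of [n] avoiding any single length-3 pattern are counted by C_n; here n = 4. So R = C_4 = 14.
P − Q − R = 208012 − 1430 − 14 = 206568.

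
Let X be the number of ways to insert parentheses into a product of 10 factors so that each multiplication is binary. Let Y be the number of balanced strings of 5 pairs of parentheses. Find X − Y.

4820

Ways to associate a product of 10 factors correspond to binary trees on 10 leaves, so the count is C_9. So X = C_9 = 4862.
Balanced strings of n pairs of brackets are counted by C_n; here n = 5. So Y = C_5 = 42.
X − Y = 4862 − 42 = 4820.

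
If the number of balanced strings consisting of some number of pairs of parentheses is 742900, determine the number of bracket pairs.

13

Balanced strings of n bracket-pairs are counted by C_n; 742900 = C_13.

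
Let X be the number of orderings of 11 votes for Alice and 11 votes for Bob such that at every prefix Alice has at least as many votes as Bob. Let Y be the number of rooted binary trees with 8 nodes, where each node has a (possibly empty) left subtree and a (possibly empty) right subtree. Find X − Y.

Reading a vote for the leader as '(' and for the other as ')' turns such a sequence into a balanced string of 11 pairs, so the count is C_11. So X = C_11 = 58786.
Rooted binary trees with 8 nodes (each child slot possibly empty) number C_8. So Y = C_8 = 1430.
X − Y = 58786 − 1430 = 57356.

57356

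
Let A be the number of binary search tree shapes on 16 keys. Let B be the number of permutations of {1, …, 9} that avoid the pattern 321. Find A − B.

35352808

There are C_n binary search tree shapes on n keys; with n = 16 that is C_16. So A = C_16 = 35357670.
Permutations of [n] avoiding any single length-3 pattern are counted by C_n; here n = 9. So B = C_9 = 4862.
A − B = 35357670 − 4862 = 35352808.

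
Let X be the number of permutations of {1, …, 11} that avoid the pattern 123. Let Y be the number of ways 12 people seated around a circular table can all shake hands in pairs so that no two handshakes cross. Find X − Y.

58654

Permutations of [n] avoiding any single length-3 pattern are counted by C_n; here n = 11. So X = C_11 = 58786.
With 12 = 2·6 people, non-crossing handshake pairings are non-crossing perfect matchings on a circle, counted by C_6. So Y = C_6 = 132.
X − Y = 58786 − 132 = 58654.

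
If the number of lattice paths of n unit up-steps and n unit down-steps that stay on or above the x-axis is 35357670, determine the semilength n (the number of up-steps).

Dyck paths of semilength n are counted by C_n. Since C_16 = 35357670, the index is 16.

16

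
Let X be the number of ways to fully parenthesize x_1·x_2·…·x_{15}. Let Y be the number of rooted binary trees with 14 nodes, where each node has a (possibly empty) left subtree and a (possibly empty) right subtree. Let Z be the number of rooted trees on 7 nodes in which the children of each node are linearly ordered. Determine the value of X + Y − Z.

5348748

Parenthesizations of m factors correspond to full binary trees with m leaves, counted by C_{m−1}; m = 15 gives C_14. So X = C_14 = 2674440.
Rooted binary trees with 14 nodes (each child slot possibly empty) number C_14. So Y = C_14 = 2674440.
A rooted plane tree on 7 nodes has 6 edges, and such trees are counted by C_6. So Z = C_6 = 132.
X + Y − Z = 2674440 + 2674440 − 132 = 5348748.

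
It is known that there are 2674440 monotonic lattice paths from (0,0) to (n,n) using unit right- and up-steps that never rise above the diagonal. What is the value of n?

14

Such diagonal-avoiding paths in an n×n grid are counted by C_n, and C_14 = 2674440.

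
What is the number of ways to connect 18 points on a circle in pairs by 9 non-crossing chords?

Pairing 18 circle points by 9 non-crossing chords gives C_9 matchings.
C_9 = C_8 · 2(2·8+1)/(8+2) = 1430 · 34/10 = 4862.

4862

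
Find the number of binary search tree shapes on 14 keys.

Binary trees (left/right distinguished) on n nodes are counted by C_n; here n = 14.
C_14 = C(28,14)/15 = 40116600/15 = 2674440.

2674440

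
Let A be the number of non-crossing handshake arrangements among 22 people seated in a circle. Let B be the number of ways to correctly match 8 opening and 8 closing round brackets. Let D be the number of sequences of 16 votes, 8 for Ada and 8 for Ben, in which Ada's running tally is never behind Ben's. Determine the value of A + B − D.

58786

Non-crossing handshake pairings of 2n people are counted by C_n; 22 people gives n = 11. So A = C_11 = 58786.
A balanced arrangement of 8 bracket pairs is a Dyck word of semilength 8, so the count is C_8. So B = C_8 = 1430.
Reading a vote for the leader as '(' and for the other as ')' turns such a sequence into a balanced string of 8 pairs, so the count is C_8. So D = C_8 = 1430.
A + B − D = 58786 + 1430 − 1430 = 58786.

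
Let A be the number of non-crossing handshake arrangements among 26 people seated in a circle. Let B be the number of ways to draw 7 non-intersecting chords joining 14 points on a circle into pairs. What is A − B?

742471

Non-crossing handshake pairings of 2n people are counted by C_n; 26 people gives n = 13. So A = C_13 = 742900.
Non-crossing perfect matchings of 2n points on a circle are counted by C_n; with 14 points, n = 7. So B = C_7 = 429.
A − B = 742900 − 429 = 742471.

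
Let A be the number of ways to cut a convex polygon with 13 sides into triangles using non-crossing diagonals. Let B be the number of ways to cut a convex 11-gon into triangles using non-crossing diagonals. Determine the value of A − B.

53924

The number of triangulations of a 13-gon is the Catalan number C_11 (index = sides − 2). So A = C_11 = 58786.
Triangulations of a convex m-gon are counted by C_{m−2}; with m = 11 this is C_9. So B = C_9 = 4862.
A − B = 58786 − 4862 = 53924.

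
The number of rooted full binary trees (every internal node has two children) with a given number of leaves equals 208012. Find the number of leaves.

13

Full binary trees with L leaves are counted by C_{L−1}. Since C_12 = 208012, the index is 12.
So the index is 12, and the number of leaves is 12 + 1 = 13.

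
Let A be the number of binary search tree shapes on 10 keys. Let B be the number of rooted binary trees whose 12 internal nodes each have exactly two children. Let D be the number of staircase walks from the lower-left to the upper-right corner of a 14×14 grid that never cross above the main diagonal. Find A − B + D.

There are C_n binary search tree shapes on n keys; with n = 10 that is C_10. So A = C_10 = 16796.
Full binary trees with n internal nodes are counted by C_n; here n = 12. So B = C_12 = 208012.
Sub-diagonal monotone paths from (0,0) to (14,14) biject with Dyck paths of semilength 14, giving C_14. So D = C_14 = 2674440.
A − B + D = 16796 − 208012 + 2674440 = 2483224.

2483224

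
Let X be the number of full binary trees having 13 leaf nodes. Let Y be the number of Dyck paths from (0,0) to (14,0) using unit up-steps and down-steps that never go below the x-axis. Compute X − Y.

Full binary trees with 13 leaves have 13−1 = 12 internal nodes, so there are C_12 of them. So X = C_12 = 208012.
Paths of 7 up- and 7 down-steps that never dip below the axis are Dyck paths; their count is C_7. So Y = C_7 = 429.
X − Y = 208012 − 429 = 207583.

207583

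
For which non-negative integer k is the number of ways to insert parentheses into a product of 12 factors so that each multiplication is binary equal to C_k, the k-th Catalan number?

11

Parenthesizations of m factors correspond to full binary trees with m leaves, counted by C_{m−1}; m = 12 gives C_11.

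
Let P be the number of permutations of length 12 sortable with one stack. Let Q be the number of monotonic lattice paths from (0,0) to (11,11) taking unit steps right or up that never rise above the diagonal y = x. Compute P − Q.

149226

By Knuth's characterisation, the stack-sortable permutations of length 12 are the 231-avoiders, numbering C_12. So P = C_12 = 208012.
Monotone paths in an n×n grid that stay weakly below the diagonal are counted by C_n; here n = 11. So Q = C_11 = 58786.
P − Q = 208012 − 58786 = 149226.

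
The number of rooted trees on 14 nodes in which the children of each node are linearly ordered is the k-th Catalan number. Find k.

13

Rooted ordered (plane) trees on m nodes have m−1 edges and are counted by C_{m−1}; m = 14 gives C_13.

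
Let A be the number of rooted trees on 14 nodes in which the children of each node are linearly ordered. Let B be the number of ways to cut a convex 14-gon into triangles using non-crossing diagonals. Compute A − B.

534888

A rooted plane tree on 14 nodes has 13 edges, and such trees are counted by C_13. So A = C_13 = 742900.
A convex 14-gon is triangulated into 12 triangles, and the number of such triangulations is the Catalan number C_{14−2} = C_12. So B = C_12 = 208012.
A − B = 742900 − 208012 = 534888.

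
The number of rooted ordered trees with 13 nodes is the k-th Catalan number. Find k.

A rooted plane tree on 13 nodes has 12 edges, and such trees are counted by C_12.

12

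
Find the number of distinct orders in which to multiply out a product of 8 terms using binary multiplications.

429

Ways to associate a product of 8 factors correspond to binary trees on 8 leaves, so the count is C_7.
C_7 = 429.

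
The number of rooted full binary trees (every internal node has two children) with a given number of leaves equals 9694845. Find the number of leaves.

Full binary trees with L leaves are counted by C_{L−1}. The Catalan number equal to 9694845 is C_15.
So the index is 15, and the number of leaves is 15 + 1 = 16.

16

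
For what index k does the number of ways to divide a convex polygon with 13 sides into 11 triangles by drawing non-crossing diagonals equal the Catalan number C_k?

11

Triangulations of a convex m-gon are counted by C_{m−2}; with m = 13 this is C_11.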